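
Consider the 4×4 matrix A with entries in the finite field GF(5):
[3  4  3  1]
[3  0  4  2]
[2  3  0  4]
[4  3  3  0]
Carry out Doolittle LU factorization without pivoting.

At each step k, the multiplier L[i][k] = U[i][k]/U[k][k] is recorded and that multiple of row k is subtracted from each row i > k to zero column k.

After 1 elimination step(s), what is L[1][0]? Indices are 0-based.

L[1][0] = 1

[col 0] pivot 3
  R1 -= 1*R0 → (0, 1, 1, 1)  (L[1][0] := 1)
  R2 -= 4*R0 → (0, 2, 3, 0)  (L[2][0] := 4)
  R3 -= 3*R0 → (0, 1, 4, 2)  (L[3][0] := 3)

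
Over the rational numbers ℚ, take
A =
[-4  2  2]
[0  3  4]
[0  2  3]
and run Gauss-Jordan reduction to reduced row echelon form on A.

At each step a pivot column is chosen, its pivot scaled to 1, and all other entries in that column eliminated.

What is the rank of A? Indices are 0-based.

rank = 3

[1] R0 /= -4  ⇒  (1, -1/2, -1/2)
[2] R1 /= 3  ⇒  (0, 1, 4/3)
     R0 -= -1/2·R1  ⇒  (1, 0, 1/6)
     R2 -= 2·R1  ⇒  (0, 0, 1/3)
[3] R2 /= 1/3  ⇒  (0, 0, 1)
     R0 -= 1/6·R2  ⇒  (1, 0, 0)
     R1 -= 4/3·R2  ⇒  (0, 1, 0)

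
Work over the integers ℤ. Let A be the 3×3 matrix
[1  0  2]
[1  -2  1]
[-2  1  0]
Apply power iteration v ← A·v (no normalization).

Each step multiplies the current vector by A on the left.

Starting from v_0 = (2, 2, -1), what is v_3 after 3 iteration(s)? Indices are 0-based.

v_0 = (2, 2, -1).
v_1 = A·v_0 = (0, -3, -2).
v_2 = A·v_1 = (-4, 4, -3).
v_3 = A·v_2 = (-10, -15, 12).

v_3 = (-10, -15, 12)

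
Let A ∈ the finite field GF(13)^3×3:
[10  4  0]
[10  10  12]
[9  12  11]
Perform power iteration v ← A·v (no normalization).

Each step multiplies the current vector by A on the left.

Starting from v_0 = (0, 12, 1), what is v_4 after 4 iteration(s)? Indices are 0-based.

v_4 = (7, 12, 8)

v_0 = (0, 12, 1).
v_1 = A·v_0 = (9, 2, 12).
v_2 = A·v_1 = (7, 7, 3).
v_3 = A·v_2 = (7, 7, 11).
v_4 = A·v_3 = (7, 12, 8).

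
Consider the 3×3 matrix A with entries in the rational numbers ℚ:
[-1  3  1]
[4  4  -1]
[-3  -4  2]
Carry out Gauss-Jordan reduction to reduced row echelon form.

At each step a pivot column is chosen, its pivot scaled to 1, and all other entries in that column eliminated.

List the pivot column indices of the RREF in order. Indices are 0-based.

pivot(0,0)=-1: scale R0 → (1, -3, -1)
  clear (1,0): R1 −= (4)R0 → (0, 16, 3)
  clear (2,0): R2 −= (-3)R0 → (0, -13, -1)
pivot(1,1)=16: scale R1 → (0, 1, 3/16)
  clear (0,1): R0 −= (-3)R1 → (1, 0, -7/16)
  clear (2,1): R2 −= (-13)R1 → (0, 0, 23/16)
pivot(2,2)=23/16: scale R2 → (0, 0, 1)
  clear (0,2): R0 −= (-7/16)R2 → (1, 0, 0)
  clear (1,2): R1 −= (3/16)R2 → (0, 1, 0)

pivot columns: 0, 1, 2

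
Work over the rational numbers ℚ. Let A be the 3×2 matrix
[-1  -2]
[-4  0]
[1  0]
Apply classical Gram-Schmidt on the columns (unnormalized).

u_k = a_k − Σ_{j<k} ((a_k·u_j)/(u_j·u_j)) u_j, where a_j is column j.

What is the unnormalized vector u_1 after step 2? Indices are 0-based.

Step 1: u_0 = a_0 = (-1, -4, 1).
Step 2: u_1 = a_1 − (1/9)·u_0 = (-17/9, 4/9, -1/9).

u_1 = (-17/9, 4/9, -1/9)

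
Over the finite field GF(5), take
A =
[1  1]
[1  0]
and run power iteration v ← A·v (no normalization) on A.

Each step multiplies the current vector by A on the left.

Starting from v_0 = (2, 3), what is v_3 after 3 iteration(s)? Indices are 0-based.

v_3 = (2, 2)

v_0 = (2, 3).
v_1 = A·v_0 = (0, 2).
v_2 = A·v_1 = (2, 0).
v_3 = A·v_2 = (2, 2).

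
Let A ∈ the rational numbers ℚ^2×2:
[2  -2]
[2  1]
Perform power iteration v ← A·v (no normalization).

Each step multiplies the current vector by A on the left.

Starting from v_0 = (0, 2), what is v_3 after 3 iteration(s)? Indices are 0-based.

v_0 = (0, 2).
v_1 = A·v_0 = (-4, 2).
v_2 = A·v_1 = (-12, -6).
v_3 = A·v_2 = (-12, -30).

v_3 = (-12, -30)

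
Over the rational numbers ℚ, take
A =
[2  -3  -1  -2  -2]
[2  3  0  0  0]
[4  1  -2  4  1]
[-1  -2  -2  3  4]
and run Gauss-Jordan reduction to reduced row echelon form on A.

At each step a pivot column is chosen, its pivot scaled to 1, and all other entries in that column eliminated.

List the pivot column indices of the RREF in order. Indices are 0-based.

pivot(0,0)=2: scale R0 → (1, -3/2, -1/2, -1, -1)
  clear (1,0): R1 −= (2)R0 → (0, 6, 1, 2, 2)
  clear (2,0): R2 −= (4)R0 → (0, 7, 0, 8, 5)
  clear (3,0): R3 −= (-1)R0 → (0, -7/2, -5/2, 2, 3)
pivot(1,1)=6: scale R1 → (0, 1, 1/6, 1/3, 1/3)
  clear (0,1): R0 −= (-3/2)R1 → (1, 0, -1/4, -1/2, -1/2)
  clear (2,1): R2 −= (7)R1 → (0, 0, -7/6, 17/3, 8/3)
  clear (3,1): R3 −= (-7/2)R1 → (0, 0, -23/12, 19/6, 25/6)
pivot(2,2)=-7/6: scale R2 → (0, 0, 1, -34/7, -16/7)
  clear (0,2): R0 −= (-1/4)R2 → (1, 0, 0, -12/7, -15/14)
  clear (1,2): R1 −= (1/6)R2 → (0, 1, 0, 8/7, 5/7)
  clear (3,2): R3 −= (-23/12)R2 → (0, 0, 0, -43/7, -3/14)
pivot(3,3)=-43/7: scale R3 → (0, 0, 0, 1, 3/86)
  clear (0,3): R0 −= (-12/7)R3 → (1, 0, 0, 0, -87/86)
  clear (1,3): R1 −= (8/7)R3 → (0, 1, 0, 0, 29/43)
  clear (2,3): R2 −= (-34/7)R3 → (0, 0, 1, 0, -91/43)

pivot columns: 0, 1, 2, 3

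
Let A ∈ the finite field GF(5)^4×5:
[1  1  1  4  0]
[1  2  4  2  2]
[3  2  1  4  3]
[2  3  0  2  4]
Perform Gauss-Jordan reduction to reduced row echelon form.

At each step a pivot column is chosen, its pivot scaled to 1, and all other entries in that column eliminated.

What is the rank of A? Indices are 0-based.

rank = 4

[1] R0 /= 1  ⇒  (1, 1, 1, 4, 0)
     R1 -= 1·R0  ⇒  (0, 1, 3, 3, 2)
     R2 -= 3·R0  ⇒  (0, 4, 3, 2, 3)
     R3 -= 2·R0  ⇒  (0, 1, 3, 4, 4)
[2] R1 /= 1  ⇒  (0, 1, 3, 3, 2)
     R0 -= 1·R1  ⇒  (1, 0, 3, 1, 3)
     R2 -= 4·R1  ⇒  (0, 0, 1, 0, 0)
     R3 -= 1·R1  ⇒  (0, 0, 0, 1, 2)
[3] R2 /= 1  ⇒  (0, 0, 1, 0, 0)
     R0 -= 3·R2  ⇒  (1, 0, 0, 1, 3)
     R1 -= 3·R2  ⇒  (0, 1, 0, 3, 2)
[4] R3 /= 1  ⇒  (0, 0, 0, 1, 2)
     R0 -= 1·R3  ⇒  (1, 0, 0, 0, 1)
     R1 -= 3·R3  ⇒  (0, 1, 0, 0, 1)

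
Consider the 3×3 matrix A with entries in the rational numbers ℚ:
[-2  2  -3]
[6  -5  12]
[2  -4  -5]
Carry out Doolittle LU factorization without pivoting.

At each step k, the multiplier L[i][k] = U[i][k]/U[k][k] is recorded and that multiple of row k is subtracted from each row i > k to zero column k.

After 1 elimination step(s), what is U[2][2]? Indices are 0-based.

Step 1: pivot at (0,0) is -2.
  row1 ← row1 − (-3)·row0  ⇒  L[1][0]=-3, U row1=(0, 1, 3)
  row2 ← row2 − (-1)·row0  ⇒  L[2][0]=-1, U row2=(0, -2, -8)

U[2][2] = -8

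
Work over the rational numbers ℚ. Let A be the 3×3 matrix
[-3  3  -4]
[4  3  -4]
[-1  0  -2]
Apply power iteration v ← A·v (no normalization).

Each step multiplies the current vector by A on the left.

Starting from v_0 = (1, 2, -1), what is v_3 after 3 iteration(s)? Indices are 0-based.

v_3 = (183, 302, 1)

v_0 = (1, 2, -1).
v_1 = A·v_0 = (7, 14, 1).
v_2 = A·v_1 = (17, 66, -9).
v_3 = A·v_2 = (183, 302, 1).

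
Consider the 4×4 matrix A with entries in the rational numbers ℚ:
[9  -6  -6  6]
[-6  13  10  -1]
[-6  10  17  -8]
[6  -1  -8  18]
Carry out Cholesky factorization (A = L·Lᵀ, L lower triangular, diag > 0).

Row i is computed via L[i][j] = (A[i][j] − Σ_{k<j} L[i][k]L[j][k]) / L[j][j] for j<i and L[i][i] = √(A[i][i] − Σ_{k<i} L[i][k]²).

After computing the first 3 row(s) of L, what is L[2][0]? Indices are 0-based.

Step 1: L[0][0] = √(9) = 3.
  L[1][0] = (-6) / L[0][0] = -2.
Step 2: L[1][1] = √(9) = 3.
  L[2][0] = (-6) / L[0][0] = -2.
  L[2][1] = (6) / L[1][1] = 2.
Step 3: L[2][2] = √(9) = 3.

L[2][0] = -2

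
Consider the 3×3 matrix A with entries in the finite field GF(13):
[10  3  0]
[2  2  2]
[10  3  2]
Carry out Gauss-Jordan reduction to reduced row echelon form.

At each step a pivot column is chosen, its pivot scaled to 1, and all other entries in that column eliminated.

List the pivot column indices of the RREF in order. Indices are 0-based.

pivot columns: 0, 1, 2

[1] R0 /= 10  ⇒  (1, 12, 0)
     R1 -= 2·R0  ⇒  (0, 4, 2)
     R2 -= 10·R0  ⇒  (0, 0, 2)
[2] R1 /= 4  ⇒  (0, 1, 7)
     R0 -= 12·R1  ⇒  (1, 0, 7)
[3] R2 /= 2  ⇒  (0, 0, 1)
     R0 -= 7·R2  ⇒  (1, 0, 0)
     R1 -= 7·R2  ⇒  (0, 1, 0)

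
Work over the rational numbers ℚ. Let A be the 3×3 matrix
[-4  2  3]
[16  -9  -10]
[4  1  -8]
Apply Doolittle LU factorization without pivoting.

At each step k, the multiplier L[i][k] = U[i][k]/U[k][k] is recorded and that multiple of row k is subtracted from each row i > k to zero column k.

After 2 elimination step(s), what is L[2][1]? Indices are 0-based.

L[2][1] = -3

Step 1: pivot at (0,0) is -4.
  row1 ← row1 − (-4)·row0  ⇒  L[1][0]=-4, U row1=(0, -1, 2)
  row2 ← row2 − (-1)·row0  ⇒  L[2][0]=-1, U row2=(0, 3, -5)
Step 2: pivot at (1,1) is -1.
  row2 ← row2 − (-3)·row1  ⇒  L[2][1]=-3, U row2=(0, 0, 1)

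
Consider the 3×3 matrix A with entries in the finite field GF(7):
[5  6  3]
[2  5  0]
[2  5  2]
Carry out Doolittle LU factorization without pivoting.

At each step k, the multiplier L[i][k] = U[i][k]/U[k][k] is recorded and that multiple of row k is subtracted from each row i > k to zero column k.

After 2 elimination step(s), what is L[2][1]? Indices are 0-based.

L[2][1] = 1

k=0: U[0][0]=5
  eliminate (1,0): mult=6, new row 1: (0, 4, 3); set L[1][0]=6
  eliminate (2,0): mult=6, new row 2: (0, 4, 5); set L[2][0]=6
k=1: U[1][1]=4
  eliminate (2,1): mult=1, new row 2: (0, 0, 2); set L[2][1]=1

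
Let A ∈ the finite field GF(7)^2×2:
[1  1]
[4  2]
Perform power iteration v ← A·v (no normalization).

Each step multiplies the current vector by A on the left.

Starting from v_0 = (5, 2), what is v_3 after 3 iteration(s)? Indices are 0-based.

v_0 = (5, 2).
v_1 = A·v_0 = (0, 3).
v_2 = A·v_1 = (3, 6).
v_3 = A·v_2 = (2, 3).

v_3 = (2, 3)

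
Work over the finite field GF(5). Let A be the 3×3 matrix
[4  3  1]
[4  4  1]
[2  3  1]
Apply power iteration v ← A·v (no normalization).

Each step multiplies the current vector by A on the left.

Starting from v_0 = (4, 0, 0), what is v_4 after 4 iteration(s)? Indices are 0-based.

v_4 = (1, 3, 4)

v_0 = (4, 0, 0).
v_1 = A·v_0 = (1, 1, 3).
v_2 = A·v_1 = (0, 1, 3).
v_3 = A·v_2 = (1, 2, 1).
v_4 = A·v_3 = (1, 3, 4).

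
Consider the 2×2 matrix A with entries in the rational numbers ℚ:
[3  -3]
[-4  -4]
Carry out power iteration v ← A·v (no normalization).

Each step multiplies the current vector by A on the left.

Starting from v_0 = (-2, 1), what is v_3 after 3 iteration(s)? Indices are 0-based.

v_0 = (-2, 1).
v_1 = A·v_0 = (-9, 4).
v_2 = A·v_1 = (-39, 20).
v_3 = A·v_2 = (-177, 76).

v_3 = (-177, 76)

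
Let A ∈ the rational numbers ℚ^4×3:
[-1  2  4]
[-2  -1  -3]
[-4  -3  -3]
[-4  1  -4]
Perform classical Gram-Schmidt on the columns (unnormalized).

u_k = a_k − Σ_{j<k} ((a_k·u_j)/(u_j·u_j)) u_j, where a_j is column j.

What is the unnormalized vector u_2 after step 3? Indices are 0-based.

u_2 = (1582/491, -477/491, 871/491, -1028/491)

Step 1: u_0 = a_0 = (-1, -2, -4, -4).
Step 2: u_1 = a_1 − (8/37)·u_0 = (82/37, -21/37, -79/37, 69/37).
Step 3: u_2 = a_2 − (30/37)·u_0 − (352/491)·u_1 = (1582/491, -477/491, 871/491, -1028/491).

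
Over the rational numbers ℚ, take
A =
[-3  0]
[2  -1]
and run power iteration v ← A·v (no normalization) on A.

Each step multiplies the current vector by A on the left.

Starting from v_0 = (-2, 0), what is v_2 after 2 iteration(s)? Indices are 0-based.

v_2 = (-18, 16)

v_0 = (-2, 0).
v_1 = A·v_0 = (6, -4).
v_2 = A·v_1 = (-18, 16).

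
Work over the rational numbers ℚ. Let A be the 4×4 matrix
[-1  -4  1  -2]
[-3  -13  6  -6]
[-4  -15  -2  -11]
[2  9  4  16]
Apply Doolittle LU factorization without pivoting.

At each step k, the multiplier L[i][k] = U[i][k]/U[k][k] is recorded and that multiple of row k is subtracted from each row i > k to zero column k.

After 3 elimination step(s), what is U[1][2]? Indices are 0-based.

U[1][2] = 3

Step 1: pivot at (0,0) is -1.
  row1 ← row1 − (3)·row0  ⇒  L[1][0]=3, U row1=(0, -1, 3, 0)
  row2 ← row2 − (4)·row0  ⇒  L[2][0]=4, U row2=(0, 1, -6, -3)
  row3 ← row3 − (-2)·row0  ⇒  L[3][0]=-2, U row3=(0, 1, 6, 12)
Step 2: pivot at (1,1) is -1.
  row2 ← row2 − (-1)·row1  ⇒  L[2][1]=-1, U row2=(0, 0, -3, -3)
  row3 ← row3 − (-1)·row1  ⇒  L[3][1]=-1, U row3=(0, 0, 9, 12)
Step 3: pivot at (2,2) is -3.
  row3 ← row3 − (-3)·row2  ⇒  L[3][2]=-3, U row3=(0, 0, 0, 3)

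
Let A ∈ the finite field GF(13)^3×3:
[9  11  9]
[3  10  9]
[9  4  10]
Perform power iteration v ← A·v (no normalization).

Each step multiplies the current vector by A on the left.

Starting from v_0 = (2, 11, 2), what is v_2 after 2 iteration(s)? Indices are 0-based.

v_2 = (11, 1, 0)

v_0 = (2, 11, 2).
v_1 = A·v_0 = (1, 4, 4).
v_2 = A·v_1 = (11, 1, 0).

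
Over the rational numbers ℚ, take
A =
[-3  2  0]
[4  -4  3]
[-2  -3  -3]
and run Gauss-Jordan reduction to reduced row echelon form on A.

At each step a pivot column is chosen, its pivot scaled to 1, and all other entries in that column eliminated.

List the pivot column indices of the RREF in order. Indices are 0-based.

pivot columns: 0, 1, 2

pivot(0,0)=-3: scale R0 → (1, -2/3, 0)
  clear (1,0): R1 −= (4)R0 → (0, -4/3, 3)
  clear (2,0): R2 −= (-2)R0 → (0, -13/3, -3)
pivot(1,1)=-4/3: scale R1 → (0, 1, -9/4)
  clear (0,1): R0 −= (-2/3)R1 → (1, 0, -3/2)
  clear (2,1): R2 −= (-13/3)R1 → (0, 0, -51/4)
pivot(2,2)=-51/4: scale R2 → (0, 0, 1)
  clear (0,2): R0 −= (-3/2)R2 → (1, 0, 0)
  clear (1,2): R1 −= (-9/4)R2 → (0, 1, 0)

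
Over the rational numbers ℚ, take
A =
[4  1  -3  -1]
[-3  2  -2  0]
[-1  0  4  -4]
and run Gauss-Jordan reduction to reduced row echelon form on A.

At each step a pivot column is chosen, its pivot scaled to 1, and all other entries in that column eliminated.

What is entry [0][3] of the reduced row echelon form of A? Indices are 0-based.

M[0][3] = -3/5

pivot(0,0)=4: scale R0 → (1, 1/4, -3/4, -1/4)
  clear (1,0): R1 −= (-3)R0 → (0, 11/4, -17/4, -3/4)
  clear (2,0): R2 −= (-1)R0 → (0, 1/4, 13/4, -17/4)
pivot(1,1)=11/4: scale R1 → (0, 1, -17/11, -3/11)
  clear (0,1): R0 −= (1/4)R1 → (1, 0, -4/11, -2/11)
  clear (2,1): R2 −= (1/4)R1 → (0, 0, 40/11, -46/11)
pivot(2,2)=40/11: scale R2 → (0, 0, 1, -23/20)
  clear (0,2): R0 −= (-4/11)R2 → (1, 0, 0, -3/5)
  clear (1,2): R1 −= (-17/11)R2 → (0, 1, 0, -41/20)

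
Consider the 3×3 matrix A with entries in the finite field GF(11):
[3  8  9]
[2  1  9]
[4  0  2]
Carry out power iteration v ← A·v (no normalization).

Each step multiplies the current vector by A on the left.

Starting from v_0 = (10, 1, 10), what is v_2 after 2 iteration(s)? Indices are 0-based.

v_0 = (10, 1, 10).
v_1 = A·v_0 = (7, 1, 5).
v_2 = A·v_1 = (8, 5, 5).

v_2 = (8, 5, 5)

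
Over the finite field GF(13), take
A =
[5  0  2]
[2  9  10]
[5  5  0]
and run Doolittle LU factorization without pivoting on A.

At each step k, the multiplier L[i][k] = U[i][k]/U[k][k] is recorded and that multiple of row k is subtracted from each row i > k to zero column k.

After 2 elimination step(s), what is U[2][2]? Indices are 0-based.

k=0: U[0][0]=5
  eliminate (1,0): mult=3, new row 1: (0, 9, 4); set L[1][0]=3
  eliminate (2,0): mult=1, new row 2: (0, 5, 11); set L[2][0]=1
k=1: U[1][1]=9
  eliminate (2,1): mult=2, new row 2: (0, 0, 3); set L[2][1]=2

U[2][2] = 3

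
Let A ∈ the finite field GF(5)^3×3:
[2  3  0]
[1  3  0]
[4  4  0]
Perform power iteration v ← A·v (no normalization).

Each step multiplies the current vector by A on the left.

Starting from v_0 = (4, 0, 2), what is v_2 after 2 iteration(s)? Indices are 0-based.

v_2 = (3, 0, 3)

v_0 = (4, 0, 2).
v_1 = A·v_0 = (3, 4, 1).
v_2 = A·v_1 = (3, 0, 3).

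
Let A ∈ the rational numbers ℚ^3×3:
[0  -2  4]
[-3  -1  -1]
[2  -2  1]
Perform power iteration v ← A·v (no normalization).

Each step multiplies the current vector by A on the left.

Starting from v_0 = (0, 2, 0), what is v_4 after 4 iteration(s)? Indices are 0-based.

v_0 = (0, 2, 0).
v_1 = A·v_0 = (-4, -2, -4).
v_2 = A·v_1 = (-12, 18, -8).
v_3 = A·v_2 = (-68, 26, -68).
v_4 = A·v_3 = (-324, 246, -256).

v_4 = (-324, 246, -256)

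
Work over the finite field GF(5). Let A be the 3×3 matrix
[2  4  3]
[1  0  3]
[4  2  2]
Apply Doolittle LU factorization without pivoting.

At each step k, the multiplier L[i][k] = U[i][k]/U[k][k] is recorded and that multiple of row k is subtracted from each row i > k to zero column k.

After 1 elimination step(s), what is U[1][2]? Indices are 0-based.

U[1][2] = 4

Step 1: pivot at (0,0) is 2.
  row1 ← row1 − (3)·row0  ⇒  L[1][0]=3, U row1=(0, 3, 4)
  row2 ← row2 − (2)·row0  ⇒  L[2][0]=2, U row2=(0, 4, 1)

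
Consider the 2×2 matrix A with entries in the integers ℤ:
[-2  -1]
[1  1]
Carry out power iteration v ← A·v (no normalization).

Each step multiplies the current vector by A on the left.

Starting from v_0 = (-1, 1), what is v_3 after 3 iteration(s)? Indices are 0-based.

v_3 = (3, -1)

v_0 = (-1, 1).
v_1 = A·v_0 = (1, 0).
v_2 = A·v_1 = (-2, 1).
v_3 = A·v_2 = (3, -1).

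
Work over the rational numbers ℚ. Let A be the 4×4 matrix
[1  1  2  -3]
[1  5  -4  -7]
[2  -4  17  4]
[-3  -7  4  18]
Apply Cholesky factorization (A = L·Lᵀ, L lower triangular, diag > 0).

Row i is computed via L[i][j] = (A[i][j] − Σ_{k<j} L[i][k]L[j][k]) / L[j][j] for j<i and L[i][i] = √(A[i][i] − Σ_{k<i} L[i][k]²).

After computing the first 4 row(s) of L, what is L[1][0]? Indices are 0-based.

L[1][0] = 1

Step 1: L[0][0] = √(1) = 1.
  L[1][0] = (1) / L[0][0] = 1.
Step 2: L[1][1] = √(4) = 2.
  L[2][0] = (2) / L[0][0] = 2.
  L[2][1] = (-6) / L[1][1] = -3.
Step 3: L[2][2] = √(4) = 2.
  L[3][0] = (-3) / L[0][0] = -3.
  L[3][1] = (-4) / L[1][1] = -2.
  L[3][2] = (4) / L[2][2] = 2.
Step 4: L[3][3] = √(1) = 1.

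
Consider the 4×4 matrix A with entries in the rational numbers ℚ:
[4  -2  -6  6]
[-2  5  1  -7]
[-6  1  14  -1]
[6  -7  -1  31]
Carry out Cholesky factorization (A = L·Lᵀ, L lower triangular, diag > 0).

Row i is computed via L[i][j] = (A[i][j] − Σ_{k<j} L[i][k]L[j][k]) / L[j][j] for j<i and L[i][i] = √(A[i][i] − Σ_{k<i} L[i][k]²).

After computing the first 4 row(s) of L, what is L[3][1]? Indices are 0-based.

L[3][1] = -2

Step 1: L[0][0] = √(4) = 2.
  L[1][0] = (-2) / L[0][0] = -1.
Step 2: L[1][1] = √(4) = 2.
  L[2][0] = (-6) / L[0][0] = -3.
  L[2][1] = (-2) / L[1][1] = -1.
Step 3: L[2][2] = √(4) = 2.
  L[3][0] = (6) / L[0][0] = 3.
  L[3][1] = (-4) / L[1][1] = -2.
  L[3][2] = (6) / L[2][2] = 3.
Step 4: L[3][3] = √(9) = 3.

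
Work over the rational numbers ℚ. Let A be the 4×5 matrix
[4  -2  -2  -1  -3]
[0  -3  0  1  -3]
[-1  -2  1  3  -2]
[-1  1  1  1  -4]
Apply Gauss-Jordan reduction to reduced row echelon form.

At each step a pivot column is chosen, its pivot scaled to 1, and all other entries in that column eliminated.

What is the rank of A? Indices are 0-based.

step 1: normalize row 0 (÷4) = (1, -1/2, -1/2, -1/4, -3/4)
  row 2: subtract -1×row0 = (0, -5/2, 1/2, 11/4, -11/4)
  row 3: subtract -1×row0 = (0, 1/2, 1/2, 3/4, -19/4)
step 2: normalize row 1 (÷-3) = (0, 1, 0, -1/3, 1)
  row 0: subtract -1/2×row1 = (1, 0, -1/2, -5/12, -1/4)
  row 2: subtract -5/2×row1 = (0, 0, 1/2, 23/12, -1/4)
  row 3: subtract 1/2×row1 = (0, 0, 1/2, 11/12, -21/4)
step 3: normalize row 2 (÷1/2) = (0, 0, 1, 23/6, -1/2)
  row 0: subtract -1/2×row2 = (1, 0, 0, 3/2, -1/2)
  row 3: subtract 1/2×row2 = (0, 0, 0, -1, -5)
step 4: normalize row 3 (÷-1) = (0, 0, 0, 1, 5)
  row 0: subtract 3/2×row3 = (1, 0, 0, 0, -8)
  row 1: subtract -1/3×row3 = (0, 1, 0, 0, 8/3)
  row 2: subtract 23/6×row3 = (0, 0, 1, 0, -59/3)

rank = 4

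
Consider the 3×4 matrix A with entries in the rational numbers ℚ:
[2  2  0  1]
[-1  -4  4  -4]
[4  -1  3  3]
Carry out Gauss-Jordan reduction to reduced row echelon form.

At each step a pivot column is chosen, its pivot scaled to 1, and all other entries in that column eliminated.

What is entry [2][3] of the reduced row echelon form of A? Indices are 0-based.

pivot(0,0)=2: scale R0 → (1, 1, 0, 1/2)
  clear (1,0): R1 −= (-1)R0 → (0, -3, 4, -7/2)
  clear (2,0): R2 −= (4)R0 → (0, -5, 3, 1)
pivot(1,1)=-3: scale R1 → (0, 1, -4/3, 7/6)
  clear (0,1): R0 −= (1)R1 → (1, 0, 4/3, -2/3)
  clear (2,1): R2 −= (-5)R1 → (0, 0, -11/3, 41/6)
pivot(2,2)=-11/3: scale R2 → (0, 0, 1, -41/22)
  clear (0,2): R0 −= (4/3)R2 → (1, 0, 0, 20/11)
  clear (1,2): R1 −= (-4/3)R2 → (0, 1, 0, -29/22)

M[2][3] = -41/22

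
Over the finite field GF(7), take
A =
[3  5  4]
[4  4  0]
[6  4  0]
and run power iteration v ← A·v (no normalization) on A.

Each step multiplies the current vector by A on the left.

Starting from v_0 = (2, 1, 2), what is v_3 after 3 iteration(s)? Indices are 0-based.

v_3 = (5, 2, 0)

v_0 = (2, 1, 2).
v_1 = A·v_0 = (5, 5, 2).
v_2 = A·v_1 = (6, 5, 1).
v_3 = A·v_2 = (5, 2, 0).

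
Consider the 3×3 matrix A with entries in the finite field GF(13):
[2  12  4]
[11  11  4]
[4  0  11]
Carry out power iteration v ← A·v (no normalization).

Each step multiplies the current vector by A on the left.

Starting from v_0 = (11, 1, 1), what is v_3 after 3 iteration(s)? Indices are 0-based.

v_0 = (11, 1, 1).
v_1 = A·v_0 = (12, 6, 3).
v_2 = A·v_1 = (4, 2, 3).
v_3 = A·v_2 = (5, 0, 10).

v_3 = (5, 0, 10)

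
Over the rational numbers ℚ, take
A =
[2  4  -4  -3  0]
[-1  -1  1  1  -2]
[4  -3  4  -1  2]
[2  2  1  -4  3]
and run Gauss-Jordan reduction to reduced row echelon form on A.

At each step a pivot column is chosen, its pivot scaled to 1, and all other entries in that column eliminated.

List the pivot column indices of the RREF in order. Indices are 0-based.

[1] R0 /= 2  ⇒  (1, 2, -2, -3/2, 0)
     R1 -= -1·R0  ⇒  (0, 1, -1, -1/2, -2)
     R2 -= 4·R0  ⇒  (0, -11, 12, 5, 2)
     R3 -= 2·R0  ⇒  (0, -2, 5, -1, 3)
[2] R1 /= 1  ⇒  (0, 1, -1, -1/2, -2)
     R0 -= 2·R1  ⇒  (1, 0, 0, -1/2, 4)
     R2 -= -11·R1  ⇒  (0, 0, 1, -1/2, -20)
     R3 -= -2·R1  ⇒  (0, 0, 3, -2, -1)
[3] R2 /= 1  ⇒  (0, 0, 1, -1/2, -20)
     R1 -= -1·R2  ⇒  (0, 1, 0, -1, -22)
     R3 -= 3·R2  ⇒  (0, 0, 0, -1/2, 59)
[4] R3 /= -1/2  ⇒  (0, 0, 0, 1, -118)
     R0 -= -1/2·R3  ⇒  (1, 0, 0, 0, -55)
     R1 -= -1·R3  ⇒  (0, 1, 0, 0, -140)
     R2 -= -1/2·R3  ⇒  (0, 0, 1, 0, -79)

pivot columns: 0, 1, 2, 3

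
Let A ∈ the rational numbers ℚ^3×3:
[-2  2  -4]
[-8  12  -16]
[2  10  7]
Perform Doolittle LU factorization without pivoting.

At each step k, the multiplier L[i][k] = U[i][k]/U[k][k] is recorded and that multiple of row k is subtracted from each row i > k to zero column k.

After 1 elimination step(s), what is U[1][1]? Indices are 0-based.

k=0: U[0][0]=-2
  eliminate (1,0): mult=4, new row 1: (0, 4, 0); set L[1][0]=4
  eliminate (2,0): mult=-1, new row 2: (0, 12, 3); set L[2][0]=-1

U[1][1] = 4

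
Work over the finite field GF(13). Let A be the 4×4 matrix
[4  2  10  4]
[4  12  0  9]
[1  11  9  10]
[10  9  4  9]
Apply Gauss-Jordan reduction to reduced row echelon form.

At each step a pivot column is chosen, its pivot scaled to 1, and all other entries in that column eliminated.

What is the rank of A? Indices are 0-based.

step 1: normalize row 0 (÷4) = (1, 7, 9, 1)
  row 1: subtract 4×row0 = (0, 10, 3, 5)
  row 2: subtract 1×row0 = (0, 4, 0, 9)
  row 3: subtract 10×row0 = (0, 4, 5, 12)
step 2: normalize row 1 (÷10) = (0, 1, 12, 7)
  row 0: subtract 7×row1 = (1, 0, 3, 4)
  row 2: subtract 4×row1 = (0, 0, 4, 7)
  row 3: subtract 4×row1 = (0, 0, 9, 10)
step 3: normalize row 2 (÷4) = (0, 0, 1, 5)
  row 0: subtract 3×row2 = (1, 0, 0, 2)
  row 1: subtract 12×row2 = (0, 1, 0, 12)
  row 3: subtract 9×row2 = (0, 0, 0, 4)
step 4: normalize row 3 (÷4) = (0, 0, 0, 1)
  row 0: subtract 2×row3 = (1, 0, 0, 0)
  row 1: subtract 12×row3 = (0, 1, 0, 0)
  row 2: subtract 5×row3 = (0, 0, 1, 0)

rank = 4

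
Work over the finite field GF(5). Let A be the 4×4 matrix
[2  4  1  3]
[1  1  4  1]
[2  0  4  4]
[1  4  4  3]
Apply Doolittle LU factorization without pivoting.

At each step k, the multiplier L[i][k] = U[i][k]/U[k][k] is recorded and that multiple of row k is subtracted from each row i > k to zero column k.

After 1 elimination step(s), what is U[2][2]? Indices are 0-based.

[col 0] pivot 2
  R1 -= 3*R0 → (0, 4, 1, 2)  (L[1][0] := 3)
  R2 -= 1*R0 → (0, 1, 3, 1)  (L[2][0] := 1)
  R3 -= 3*R0 → (0, 2, 1, 4)  (L[3][0] := 3)

U[2][2] = 3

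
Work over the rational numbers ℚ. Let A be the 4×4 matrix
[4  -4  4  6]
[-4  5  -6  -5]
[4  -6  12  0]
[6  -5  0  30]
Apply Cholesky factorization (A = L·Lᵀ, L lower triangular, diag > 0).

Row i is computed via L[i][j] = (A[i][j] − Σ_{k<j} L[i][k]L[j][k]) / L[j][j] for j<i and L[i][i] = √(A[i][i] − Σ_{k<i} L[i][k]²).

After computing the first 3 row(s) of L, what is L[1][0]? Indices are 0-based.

Step 1: L[0][0] = √(4) = 2.
  L[1][0] = (-4) / L[0][0] = -2.
Step 2: L[1][1] = √(1) = 1.
  L[2][0] = (4) / L[0][0] = 2.
  L[2][1] = (-2) / L[1][1] = -2.
Step 3: L[2][2] = √(4) = 2.

L[1][0] = -2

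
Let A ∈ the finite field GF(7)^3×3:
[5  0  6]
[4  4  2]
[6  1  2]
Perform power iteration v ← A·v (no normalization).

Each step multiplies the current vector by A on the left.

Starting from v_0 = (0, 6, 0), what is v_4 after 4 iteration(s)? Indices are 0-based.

v_4 = (2, 5, 1)

v_0 = (0, 6, 0).
v_1 = A·v_0 = (0, 3, 6).
v_2 = A·v_1 = (1, 3, 1).
v_3 = A·v_2 = (4, 4, 4).
v_4 = A·v_3 = (2, 5, 1).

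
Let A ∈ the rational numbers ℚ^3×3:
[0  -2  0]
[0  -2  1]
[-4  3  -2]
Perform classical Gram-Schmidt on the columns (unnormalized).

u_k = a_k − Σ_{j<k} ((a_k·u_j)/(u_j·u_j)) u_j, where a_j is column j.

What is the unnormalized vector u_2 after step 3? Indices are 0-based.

Step 1: u_0 = a_0 = (0, 0, -4).
Step 2: u_1 = a_1 − (-3/4)·u_0 = (-2, -2, 0).
Step 3: u_2 = a_2 − (1/2)·u_0 − (-1/4)·u_1 = (-1/2, 1/2, 0).

u_2 = (-1/2, 1/2, 0)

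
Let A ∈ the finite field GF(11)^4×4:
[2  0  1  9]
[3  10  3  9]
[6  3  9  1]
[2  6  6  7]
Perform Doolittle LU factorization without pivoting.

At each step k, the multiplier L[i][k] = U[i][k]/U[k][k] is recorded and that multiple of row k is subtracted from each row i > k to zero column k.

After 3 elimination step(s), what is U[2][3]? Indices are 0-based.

[col 0] pivot 2
  R1 -= 7*R0 → (0, 10, 7, 1)  (L[1][0] := 7)
  R2 -= 3*R0 → (0, 3, 6, 7)  (L[2][0] := 3)
  R3 -= 1*R0 → (0, 6, 5, 9)  (L[3][0] := 1)
[col 1] pivot 10
  R2 -= 8*R1 → (0, 0, 5, 10)  (L[2][1] := 8)
  R3 -= 5*R1 → (0, 0, 3, 4)  (L[3][1] := 5)
[col 2] pivot 5
  R3 -= 5*R2 → (0, 0, 0, 9)  (L[3][2] := 5)

U[2][3] = 10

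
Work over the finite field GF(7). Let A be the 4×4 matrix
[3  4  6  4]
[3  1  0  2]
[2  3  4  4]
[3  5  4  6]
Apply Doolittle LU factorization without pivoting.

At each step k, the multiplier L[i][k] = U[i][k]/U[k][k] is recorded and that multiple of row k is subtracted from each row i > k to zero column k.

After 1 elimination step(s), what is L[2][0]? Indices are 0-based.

L[2][0] = 3

Step 1: pivot at (0,0) is 3.
  row1 ← row1 − (1)·row0  ⇒  L[1][0]=1, U row1=(0, 4, 1, 5)
  row2 ← row2 − (3)·row0  ⇒  L[2][0]=3, U row2=(0, 5, 0, 6)
  row3 ← row3 − (1)·row0  ⇒  L[3][0]=1, U row3=(0, 1, 5, 2)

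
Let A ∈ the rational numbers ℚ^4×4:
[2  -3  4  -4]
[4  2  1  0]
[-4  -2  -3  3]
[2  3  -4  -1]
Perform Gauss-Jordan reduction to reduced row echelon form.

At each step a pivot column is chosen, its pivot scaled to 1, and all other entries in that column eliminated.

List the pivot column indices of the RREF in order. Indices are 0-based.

pivot columns: 0, 1, 2, 3

pivot(0,0)=2: scale R0 → (1, -3/2, 2, -2)
  clear (1,0): R1 −= (4)R0 → (0, 8, -7, 8)
  clear (2,0): R2 −= (-4)R0 → (0, -8, 5, -5)
  clear (3,0): R3 −= (2)R0 → (0, 6, -8, 3)
pivot(1,1)=8: scale R1 → (0, 1, -7/8, 1)
  clear (0,1): R0 −= (-3/2)R1 → (1, 0, 11/16, -1/2)
  clear (2,1): R2 −= (-8)R1 → (0, 0, -2, 3)
  clear (3,1): R3 −= (6)R1 → (0, 0, -11/4, -3)
pivot(2,2)=-2: scale R2 → (0, 0, 1, -3/2)
  clear (0,2): R0 −= (11/16)R2 → (1, 0, 0, 17/32)
  clear (1,2): R1 −= (-7/8)R2 → (0, 1, 0, -5/16)
  clear (3,2): R3 −= (-11/4)R2 → (0, 0, 0, -57/8)
pivot(3,3)=-57/8: scale R3 → (0, 0, 0, 1)
  clear (0,3): R0 −= (17/32)R3 → (1, 0, 0, 0)
  clear (1,3): R1 −= (-5/16)R3 → (0, 1, 0, 0)
  clear (2,3): R2 −= (-3/2)R3 → (0, 0, 1, 0)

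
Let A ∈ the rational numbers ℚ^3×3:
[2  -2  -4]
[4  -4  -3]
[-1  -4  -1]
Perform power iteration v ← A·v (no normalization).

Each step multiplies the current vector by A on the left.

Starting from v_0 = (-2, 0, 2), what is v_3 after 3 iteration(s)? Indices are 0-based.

v_3 = (-280, -220, -104)

v_0 = (-2, 0, 2).
v_1 = A·v_0 = (-12, -14, 0).
v_2 = A·v_1 = (4, 8, 68).
v_3 = A·v_2 = (-280, -220, -104).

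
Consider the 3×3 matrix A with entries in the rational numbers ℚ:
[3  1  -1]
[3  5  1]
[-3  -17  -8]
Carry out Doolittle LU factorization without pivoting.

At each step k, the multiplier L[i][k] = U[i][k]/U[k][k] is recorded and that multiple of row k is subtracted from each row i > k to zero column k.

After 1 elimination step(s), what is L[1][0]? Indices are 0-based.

L[1][0] = 1

Step 1: pivot at (0,0) is 3.
  row1 ← row1 − (1)·row0  ⇒  L[1][0]=1, U row1=(0, 4, 2)
  row2 ← row2 − (-1)·row0  ⇒  L[2][0]=-1, U row2=(0, -16, -9)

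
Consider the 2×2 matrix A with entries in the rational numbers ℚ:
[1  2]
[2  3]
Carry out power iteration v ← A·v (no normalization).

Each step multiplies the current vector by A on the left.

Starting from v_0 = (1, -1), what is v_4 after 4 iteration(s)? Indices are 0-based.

v_0 = (1, -1).
v_1 = A·v_0 = (-1, -1).
v_2 = A·v_1 = (-3, -5).
v_3 = A·v_2 = (-13, -21).
v_4 = A·v_3 = (-55, -89).

v_4 = (-55, -89)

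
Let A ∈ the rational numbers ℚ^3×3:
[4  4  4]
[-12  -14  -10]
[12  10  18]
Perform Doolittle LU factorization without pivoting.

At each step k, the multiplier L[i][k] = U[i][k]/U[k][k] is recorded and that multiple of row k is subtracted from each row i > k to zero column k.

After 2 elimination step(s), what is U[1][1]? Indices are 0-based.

k=0: U[0][0]=4
  eliminate (1,0): mult=-3, new row 1: (0, -2, 2); set L[1][0]=-3
  eliminate (2,0): mult=3, new row 2: (0, -2, 6); set L[2][0]=3
k=1: U[1][1]=-2
  eliminate (2,1): mult=1, new row 2: (0, 0, 4); set L[2][1]=1

U[1][1] = -2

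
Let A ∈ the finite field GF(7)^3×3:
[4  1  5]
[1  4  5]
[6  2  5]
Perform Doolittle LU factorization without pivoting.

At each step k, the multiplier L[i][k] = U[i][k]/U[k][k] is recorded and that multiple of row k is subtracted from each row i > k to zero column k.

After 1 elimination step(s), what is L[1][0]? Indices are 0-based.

k=0: U[0][0]=4
  eliminate (1,0): mult=2, new row 1: (0, 2, 2); set L[1][0]=2
  eliminate (2,0): mult=5, new row 2: (0, 4, 1); set L[2][0]=5

L[1][0] = 2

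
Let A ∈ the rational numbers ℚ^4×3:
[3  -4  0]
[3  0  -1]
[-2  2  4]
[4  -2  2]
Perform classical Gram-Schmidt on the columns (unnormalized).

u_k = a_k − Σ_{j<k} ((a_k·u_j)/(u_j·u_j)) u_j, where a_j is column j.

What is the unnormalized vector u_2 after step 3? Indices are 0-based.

u_2 = (31/42, -17/14, 11/3, 46/21)

Step 1: u_0 = a_0 = (3, 3, -2, 4).
Step 2: u_1 = a_1 − (-12/19)·u_0 = (-40/19, 36/19, 14/19, 10/19).
Step 3: u_2 = a_2 − (-3/38)·u_0 − (5/21)·u_1 = (31/42, -17/14, 11/3, 46/21).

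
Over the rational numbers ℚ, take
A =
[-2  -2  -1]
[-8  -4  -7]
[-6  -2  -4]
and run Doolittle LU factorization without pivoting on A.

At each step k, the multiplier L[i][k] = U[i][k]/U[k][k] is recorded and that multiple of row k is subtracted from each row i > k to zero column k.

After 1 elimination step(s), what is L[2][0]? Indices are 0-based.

L[2][0] = 3

k=0: U[0][0]=-2
  eliminate (1,0): mult=4, new row 1: (0, 4, -3); set L[1][0]=4
  eliminate (2,0): mult=3, new row 2: (0, 4, -1); set L[2][0]=3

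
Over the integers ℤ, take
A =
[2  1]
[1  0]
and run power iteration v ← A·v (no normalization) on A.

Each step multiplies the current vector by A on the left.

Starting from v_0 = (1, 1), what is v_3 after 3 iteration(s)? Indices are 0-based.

v_3 = (17, 7)

v_0 = (1, 1).
v_1 = A·v_0 = (3, 1).
v_2 = A·v_1 = (7, 3).
v_3 = A·v_2 = (17, 7).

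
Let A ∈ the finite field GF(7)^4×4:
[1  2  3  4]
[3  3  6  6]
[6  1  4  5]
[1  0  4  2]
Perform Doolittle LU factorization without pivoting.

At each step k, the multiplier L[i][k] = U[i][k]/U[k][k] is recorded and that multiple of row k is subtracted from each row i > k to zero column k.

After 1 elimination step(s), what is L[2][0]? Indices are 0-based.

[col 0] pivot 1
  R1 -= 3*R0 → (0, 4, 4, 1)  (L[1][0] := 3)
  R2 -= 6*R0 → (0, 3, 0, 2)  (L[2][0] := 6)
  R3 -= 1*R0 → (0, 5, 1, 5)  (L[3][0] := 1)

L[2][0] = 6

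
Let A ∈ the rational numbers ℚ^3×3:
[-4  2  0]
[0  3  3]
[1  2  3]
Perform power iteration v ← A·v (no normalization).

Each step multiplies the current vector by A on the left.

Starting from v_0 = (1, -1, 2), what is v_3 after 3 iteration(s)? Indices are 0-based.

v_0 = (1, -1, 2).
v_1 = A·v_0 = (-6, 3, 5).
v_2 = A·v_1 = (30, 24, 15).
v_3 = A·v_2 = (-72, 117, 123).

v_3 = (-72, 117, 123)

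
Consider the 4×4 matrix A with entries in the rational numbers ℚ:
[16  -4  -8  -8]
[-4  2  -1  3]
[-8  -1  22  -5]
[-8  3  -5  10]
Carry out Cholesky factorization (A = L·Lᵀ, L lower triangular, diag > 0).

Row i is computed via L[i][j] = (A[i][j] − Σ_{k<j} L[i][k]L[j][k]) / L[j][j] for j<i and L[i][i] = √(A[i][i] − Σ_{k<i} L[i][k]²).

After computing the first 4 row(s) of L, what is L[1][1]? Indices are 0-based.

L[1][1] = 1

Step 1: L[0][0] = √(16) = 4.
  L[1][0] = (-4) / L[0][0] = -1.
Step 2: L[1][1] = √(1) = 1.
  L[2][0] = (-8) / L[0][0] = -2.
  L[2][1] = (-3) / L[1][1] = -3.
Step 3: L[2][2] = √(9) = 3.
  L[3][0] = (-8) / L[0][0] = -2.
  L[3][1] = (1) / L[1][1] = 1.
  L[3][2] = (-6) / L[2][2] = -2.
Step 4: L[3][3] = √(1) = 1.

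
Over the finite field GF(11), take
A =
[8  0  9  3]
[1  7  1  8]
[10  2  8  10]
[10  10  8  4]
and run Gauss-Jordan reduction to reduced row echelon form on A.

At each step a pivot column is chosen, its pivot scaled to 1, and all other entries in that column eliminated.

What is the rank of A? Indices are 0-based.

rank = 4

[1] R0 /= 8  ⇒  (1, 0, 8, 10)
     R1 -= 1·R0  ⇒  (0, 7, 4, 9)
     R2 -= 10·R0  ⇒  (0, 2, 5, 9)
     R3 -= 10·R0  ⇒  (0, 10, 5, 3)
[2] R1 /= 7  ⇒  (0, 1, 10, 6)
     R2 -= 2·R1  ⇒  (0, 0, 7, 8)
     R3 -= 10·R1  ⇒  (0, 0, 4, 9)
[3] R2 /= 7  ⇒  (0, 0, 1, 9)
     R0 -= 8·R2  ⇒  (1, 0, 0, 4)
     R1 -= 10·R2  ⇒  (0, 1, 0, 4)
     R3 -= 4·R2  ⇒  (0, 0, 0, 6)
[4] R3 /= 6  ⇒  (0, 0, 0, 1)
     R0 -= 4·R3  ⇒  (1, 0, 0, 0)
     R1 -= 4·R3  ⇒  (0, 1, 0, 0)
     R2 -= 9·R3  ⇒  (0, 0, 1, 0)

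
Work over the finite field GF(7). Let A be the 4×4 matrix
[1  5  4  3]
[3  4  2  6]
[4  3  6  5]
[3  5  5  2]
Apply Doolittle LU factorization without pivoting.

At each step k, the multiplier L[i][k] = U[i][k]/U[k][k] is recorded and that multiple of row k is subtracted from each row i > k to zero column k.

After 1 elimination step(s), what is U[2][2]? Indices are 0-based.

k=0: U[0][0]=1
  eliminate (1,0): mult=3, new row 1: (0, 3, 4, 4); set L[1][0]=3
  eliminate (2,0): mult=4, new row 2: (0, 4, 4, 0); set L[2][0]=4
  eliminate (3,0): mult=3, new row 3: (0, 4, 0, 0); set L[3][0]=3

U[2][2] = 4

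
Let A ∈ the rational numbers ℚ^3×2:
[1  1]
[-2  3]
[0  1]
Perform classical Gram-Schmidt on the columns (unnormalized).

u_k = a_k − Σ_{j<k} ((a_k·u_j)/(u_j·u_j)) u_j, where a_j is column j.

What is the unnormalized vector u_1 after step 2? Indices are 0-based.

u_1 = (2, 1, 1)

Step 1: u_0 = a_0 = (1, -2, 0).
Step 2: u_1 = a_1 − (-1)·u_0 = (2, 1, 1).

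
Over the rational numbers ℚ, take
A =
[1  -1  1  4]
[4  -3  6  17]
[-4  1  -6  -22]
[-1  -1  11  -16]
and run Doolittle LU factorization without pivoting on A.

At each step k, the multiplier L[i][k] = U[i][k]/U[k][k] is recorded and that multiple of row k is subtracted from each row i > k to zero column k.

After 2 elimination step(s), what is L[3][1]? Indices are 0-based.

[col 0] pivot 1
  R1 -= 4*R0 → (0, 1, 2, 1)  (L[1][0] := 4)
  R2 -= -4*R0 → (0, -3, -2, -6)  (L[2][0] := -4)
  R3 -= -1*R0 → (0, -2, 12, -12)  (L[3][0] := -1)
[col 1] pivot 1
  R2 -= -3*R1 → (0, 0, 4, -3)  (L[2][1] := -3)
  R3 -= -2*R1 → (0, 0, 16, -10)  (L[3][1] := -2)

L[3][1] = -2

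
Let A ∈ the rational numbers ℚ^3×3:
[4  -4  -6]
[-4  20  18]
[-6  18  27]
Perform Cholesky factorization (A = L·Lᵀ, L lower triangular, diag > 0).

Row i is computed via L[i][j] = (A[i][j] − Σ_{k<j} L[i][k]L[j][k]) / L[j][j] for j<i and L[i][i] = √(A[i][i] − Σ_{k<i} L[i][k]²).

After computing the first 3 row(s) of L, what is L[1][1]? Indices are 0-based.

L[1][1] = 4

Step 1: L[0][0] = √(4) = 2.
  L[1][0] = (-4) / L[0][0] = -2.
Step 2: L[1][1] = √(16) = 4.
  L[2][0] = (-6) / L[0][0] = -3.
  L[2][1] = (12) / L[1][1] = 3.
Step 3: L[2][2] = √(9) = 3.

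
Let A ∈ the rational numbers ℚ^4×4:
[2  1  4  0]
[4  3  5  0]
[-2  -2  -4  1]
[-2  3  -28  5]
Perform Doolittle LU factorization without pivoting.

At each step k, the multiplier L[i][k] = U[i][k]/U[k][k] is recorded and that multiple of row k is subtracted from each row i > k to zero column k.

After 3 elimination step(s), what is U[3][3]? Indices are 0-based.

U[3][3] = 1

Step 1: pivot at (0,0) is 2.
  row1 ← row1 − (2)·row0  ⇒  L[1][0]=2, U row1=(0, 1, -3, 0)
  row2 ← row2 − (-1)·row0  ⇒  L[2][0]=-1, U row2=(0, -1, 0, 1)
  row3 ← row3 − (-1)·row0  ⇒  L[3][0]=-1, U row3=(0, 4, -24, 5)
Step 2: pivot at (1,1) is 1.
  row2 ← row2 − (-1)·row1  ⇒  L[2][1]=-1, U row2=(0, 0, -3, 1)
  row3 ← row3 − (4)·row1  ⇒  L[3][1]=4, U row3=(0, 0, -12, 5)
Step 3: pivot at (2,2) is -3.
  row3 ← row3 − (4)·row2  ⇒  L[3][2]=4, U row3=(0, 0, 0, 1)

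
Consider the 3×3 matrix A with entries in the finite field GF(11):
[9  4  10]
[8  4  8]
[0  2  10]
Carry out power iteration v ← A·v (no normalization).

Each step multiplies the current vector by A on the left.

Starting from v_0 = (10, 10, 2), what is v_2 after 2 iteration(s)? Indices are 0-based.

v_2 = (6, 7, 1)

v_0 = (10, 10, 2).
v_1 = A·v_0 = (7, 4, 7).
v_2 = A·v_1 = (6, 7, 1).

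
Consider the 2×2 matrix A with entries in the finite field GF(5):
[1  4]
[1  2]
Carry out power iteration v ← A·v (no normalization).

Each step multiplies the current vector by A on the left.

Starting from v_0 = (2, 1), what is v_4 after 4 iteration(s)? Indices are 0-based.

v_0 = (2, 1).
v_1 = A·v_0 = (1, 4).
v_2 = A·v_1 = (2, 4).
v_3 = A·v_2 = (3, 0).
v_4 = A·v_3 = (3, 3).

v_4 = (3, 3)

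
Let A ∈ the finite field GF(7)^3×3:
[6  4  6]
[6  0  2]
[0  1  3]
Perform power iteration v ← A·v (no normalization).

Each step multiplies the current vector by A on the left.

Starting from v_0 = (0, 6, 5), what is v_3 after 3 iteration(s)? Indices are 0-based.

v_3 = (5, 6, 4)

v_0 = (0, 6, 5).
v_1 = A·v_0 = (5, 3, 0).
v_2 = A·v_1 = (0, 2, 3).
v_3 = A·v_2 = (5, 6, 4).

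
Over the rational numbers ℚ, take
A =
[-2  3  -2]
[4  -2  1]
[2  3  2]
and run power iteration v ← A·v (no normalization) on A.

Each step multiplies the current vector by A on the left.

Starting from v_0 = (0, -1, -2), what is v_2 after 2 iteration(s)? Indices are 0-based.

v_2 = (12, -3, -12)

v_0 = (0, -1, -2).
v_1 = A·v_0 = (1, 0, -7).
v_2 = A·v_1 = (12, -3, -12).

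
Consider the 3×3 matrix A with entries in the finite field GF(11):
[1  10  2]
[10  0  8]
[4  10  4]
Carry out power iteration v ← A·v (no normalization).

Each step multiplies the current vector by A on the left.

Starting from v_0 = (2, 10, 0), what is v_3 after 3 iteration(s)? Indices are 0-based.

v_3 = (10, 3, 3)

v_0 = (2, 10, 0).
v_1 = A·v_0 = (3, 9, 9).
v_2 = A·v_1 = (1, 3, 6).
v_3 = A·v_2 = (10, 3, 3).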